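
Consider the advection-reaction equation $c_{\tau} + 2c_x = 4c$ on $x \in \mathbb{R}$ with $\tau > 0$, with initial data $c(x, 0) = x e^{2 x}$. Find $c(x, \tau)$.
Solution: Substitute $c = e^{2x}u$, i.e. $u = e^{-2x}c$.
By the product rule, $c_x = e^{2x}(u_x + 2u)$, $c_{\tau} = e^{2x}u_{\tau}$.
Substituting into the PDE and dividing by $e^{2x}$: $u_{\tau} + 2(u_x + 2u) = 4u$.
The lower-order terms cancel, leaving the standard advection equation $u_{\tau} + 2u_x = 0$.
Initial data for $u$: $u(x,0) = e^{-2x}c(x,0) = x$.
Solve for $u$:
  By method of characteristics (waves move right with speed 2):
  Along characteristics $x - 2\tau =$ const, $u$ is constant, so $u(x,\tau) = f(x - 2\tau)$ with $f = u( \cdot , 0)$.
Hence $u(x,\tau) = x - 2 \tau$.
Transform back: $c(x,\tau) = e^{2x}u(x,\tau)$.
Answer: $c(x, \tau) = -2 \tau e^{2 x} + x e^{2 x}$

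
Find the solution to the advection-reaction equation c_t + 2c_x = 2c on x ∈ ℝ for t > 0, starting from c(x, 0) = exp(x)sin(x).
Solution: Substitute c = exp(x)u, i.e. u = exp(-x)c.
By the product rule, c_x = exp(x)(u_x + u), c_t = exp(x)u_t.
Substituting into the PDE and dividing by exp(x): u_t + 2(u_x + u) = 2u.
The lower-order terms cancel, leaving the standard advection equation u_t + 2u_x = 0.
Initial data for u: u(x,0) = exp(-x)c(x,0) = sin(x).
Solve for u:
  By method of characteristics (waves move right with speed 2):
  Along characteristics x - 2t = const, u is constant, so u(x,t) = f(x - 2t) with f = u(·, 0).
Hence u(x,t) = -sin(2t - x).
Transform back: c(x,t) = exp(x)u(x,t).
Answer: c(x, t) = -exp(x)sin(2t - x)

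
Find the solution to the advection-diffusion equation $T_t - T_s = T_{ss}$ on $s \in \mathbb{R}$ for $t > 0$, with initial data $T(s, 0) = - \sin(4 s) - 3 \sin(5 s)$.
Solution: Moving frame: $\eta = s + t$, $\sigma = t$, $T = u(\eta,\sigma)$, so $T_t = u_{\sigma} + u_{\eta}$ and $T_{ss} = u_{\eta\eta}$.
Hence $T_t - T_s = u_{\sigma}$ and the PDE becomes the heat equation $u_{\sigma} = u_{\eta\eta}$ on $\eta \in \mathbb{R}$.
Initial data: $u(\eta,0) = T(\eta,0) = - \sin(4 \eta) - 3 \sin(5 \eta)$. Each mode $\sin(n\eta)$ decays as $e^{-n^2\sigma}$ on $\mathbb{R}$, so $u(\eta,\sigma) = \sum c_n e^{-n^2\sigma} \sin(n\eta)$ with $c_4=-1, c_5=-3$: $u(\eta,\sigma) = - e^{-16 \sigma} \sin(4 \eta) - 3 e^{-25 \sigma} \sin(5 \eta)$.
Substituting back: $T(s,t) = u(s + t, t)$.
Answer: $T(s, t) = - e^{-16 t} \sin(4 s + 4 t) - 3 e^{-25 t} \sin(5 s + 5 t)$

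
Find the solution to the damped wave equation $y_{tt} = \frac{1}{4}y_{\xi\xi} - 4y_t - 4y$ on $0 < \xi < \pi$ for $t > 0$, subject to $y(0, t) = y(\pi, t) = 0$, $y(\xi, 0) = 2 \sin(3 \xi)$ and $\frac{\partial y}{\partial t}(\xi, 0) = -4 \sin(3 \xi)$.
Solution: Substitute $y = e^{-2t}u$.
Then $y_t = e^{-2t}(u_t - 2u)$, $y_{tt} = e^{-2t}(u_{tt} - 4u_t + 4u)$, $y_{\xi\xi} = e^{-2t}u_{\xi\xi}$; substituting and dividing by $e^{-2t}$, the lower-order terms cancel: $u_{tt} = \frac{1}{4}u_{\xi\xi}$ (standard wave equation).
Data for $u$: $u(\xi,0) = y(\xi,0) = 2 \sin(3 \xi)$; $u_t(\xi,0) = y_t(\xi,0) + 2y(\xi,0) = 0$. The boundary conditions carry over: $u(0,t) = u(\pi,t) = 0$.
Separating variables: $u = \sum [A_n \cos(\omega_n t) + B_n \sin(\omega_n t)] \sin(n\xi)$, $\omega_n = n/2$. From ICs: $A_3=2$.
So $u(\xi,t) = 2 \sin(3 \xi) \cos(3 t/2)$, and $y(\xi,t) = e^{-2t}u(\xi,t)$.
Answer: $y(\xi, t) = 2 e^{-2 t} \sin(3 \xi) \cos(3 t/2)$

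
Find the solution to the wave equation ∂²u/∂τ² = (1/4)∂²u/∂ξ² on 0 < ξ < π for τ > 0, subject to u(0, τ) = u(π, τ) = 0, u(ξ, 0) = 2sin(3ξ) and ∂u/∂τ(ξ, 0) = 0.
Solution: Separating variables: u = Σ [A_n cos(ω_n τ) + B_n sin(ω_n τ)] sin(nξ), ω_n = n/2. From ICs: A_3=2.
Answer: u(ξ, τ) = 2sin(3ξ)cos(3τ/2)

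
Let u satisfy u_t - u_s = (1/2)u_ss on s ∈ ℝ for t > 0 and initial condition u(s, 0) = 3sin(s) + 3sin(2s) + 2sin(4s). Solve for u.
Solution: Change to a moving frame: let η = s + t, σ = t and write u(s,t) = w(η,σ).
By the chain rule u_t = w_σ + w_η, u_s = w_η, u_ss = w_ηη.
Then u_t - u_s = w_σ: the advection term cancels and the PDE becomes the heat equation w_σ = (1/2)w_ηη on η ∈ ℝ.
Initial data: w(η,0) = u(η,0) = 3sin(η) + 3sin(2η) + 2sin(4η).
On η ∈ ℝ each mode satisfies (sin(nη))″ = -n² sin(nη), so exp(-n²σ/2) sin(nη) solves the heat equation; by superposition w(η,σ) = Σ c_n exp(-n²σ/2) sin(nη).
Reading off the coefficients: c_1=3, c_2=3, c_4=2, so w(η,σ) = 3exp(-2σ)sin(2η) + 2exp(-8σ)sin(4η) + 3exp(-σ/2)sin(η).
Substituting back η = s + t, σ = t: u(s,t) = w(s + t, t).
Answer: u(s, t) = 3exp(-2t)sin(2s + 2t) + 2exp(-8t)sin(4s + 4t) + 3exp(-t/2)sin(s + t)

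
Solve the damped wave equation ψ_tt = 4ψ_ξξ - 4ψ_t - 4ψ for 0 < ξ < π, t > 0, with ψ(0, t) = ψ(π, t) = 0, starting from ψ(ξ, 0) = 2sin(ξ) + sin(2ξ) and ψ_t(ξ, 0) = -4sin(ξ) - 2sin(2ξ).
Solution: Substitute ψ = exp(-2t)u, i.e. u = exp(2t)ψ.
By the product rule, ψ_t = exp(-2t)(u_t - 2u), ψ_tt = exp(-2t)(u_tt - 4u_t + 4u), ψ_ξξ = exp(-2t)u_ξξ.
Substituting into the PDE and dividing by exp(-2t): u_tt - 4u_t + 4u = 4u_ξξ - 4(u_t - 2u) - 4u.
The lower-order terms cancel, leaving the standard wave equation u_tt = 4u_ξξ.
Initial data for u: u(ξ,0) = ψ(ξ,0) = 2sin(ξ) + sin(2ξ); u_t(ξ,0) = ψ_t(ξ,0) + 2ψ(ξ,0) = 0. The boundary conditions carry over: u(0,t) = u(π,t) = 0.
Solve for u:
  Using separation of variables u = X(ξ)T(t):
  Eigenfunctions: sin(nξ), n = 1, 2, 3, ...
  General solution: u(ξ, t) = Σ [A_n cos(2n t) + B_n sin(2n t)] sin(nξ)
  From u(ξ,0) = 2sin(ξ) + sin(2ξ): A_1=2, A_2=1. From u_t(ξ,0) = 0: all B_n = 0.
Hence u(ξ,t) = 2sin(ξ)cos(2t) + sin(2ξ)cos(4t).
Transform back: ψ(ξ,t) = exp(-2t)u(ξ,t).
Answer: ψ(ξ, t) = 2exp(-2t)sin(ξ)cos(2t) + exp(-2t)sin(2ξ)cos(4t)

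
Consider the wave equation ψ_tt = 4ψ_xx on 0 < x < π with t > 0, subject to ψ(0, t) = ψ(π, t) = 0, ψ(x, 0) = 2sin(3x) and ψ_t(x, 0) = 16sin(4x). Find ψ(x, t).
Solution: Separating variables: ψ = Σ [A_n cos(ω_n t) + B_n sin(ω_n t)] sin(nx), ω_n = 2n. From ICs (B_n = velocity coefficient / ω_n): A_3=2, B_4=2.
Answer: ψ(x, t) = 2sin(8t)sin(4x) + 2sin(3x)cos(6t)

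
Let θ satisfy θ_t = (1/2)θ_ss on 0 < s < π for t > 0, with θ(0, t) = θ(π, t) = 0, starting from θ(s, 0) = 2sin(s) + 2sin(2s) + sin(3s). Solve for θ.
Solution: Separating variables: θ = Σ c_n exp(-n²t/2) sin(ns). From θ(s,0) = 2sin(s) + 2sin(2s) + sin(3s): c_1=2, c_2=2, c_3=1.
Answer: θ(s, t) = 2exp(-2t)sin(2s) + 2exp(-t/2)sin(s) + exp(-9t/2)sin(3s)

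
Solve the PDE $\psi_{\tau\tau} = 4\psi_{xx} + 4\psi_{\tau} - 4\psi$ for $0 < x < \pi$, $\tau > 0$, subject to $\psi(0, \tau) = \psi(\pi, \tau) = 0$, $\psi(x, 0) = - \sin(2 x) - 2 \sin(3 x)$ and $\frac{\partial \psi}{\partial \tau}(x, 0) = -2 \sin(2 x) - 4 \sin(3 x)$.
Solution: Substitute $\psi = e^{2\tau}u$, i.e. $u = e^{-2\tau}\psi$.
By the product rule, $\psi_{\tau} = e^{2\tau}(u_{\tau} + 2u)$, $\psi_{\tau\tau} = e^{2\tau}(u_{\tau\tau} + 4u_{\tau} + 4u)$, $\psi_{xx} = e^{2\tau}u_{xx}$.
Substituting into the PDE and dividing by $e^{2\tau}$: $u_{\tau\tau} + 4u_{\tau} + 4u = 4u_{xx} + 4(u_{\tau} + 2u) - 4u$.
The lower-order terms cancel, leaving the standard wave equation $u_{\tau\tau} = 4u_{xx}$.
Initial data for $u$: $u(x,0) = \psi(x,0) = - \sin(2 x) - 2 \sin(3 x)$; $u_{\tau}(x,0) = \psi_{\tau}(x,0) - 2\psi(x,0) = 0$. The boundary conditions carry over: $u(0,\tau) = u(\pi,\tau) = 0$.
Solve for $u$:
  Using separation of variables $u = X(x)T(\tau)$:
  Eigenfunctions: $\sin(nx)$, $n = 1, 2, 3, \ldots$
  General solution: $u(x, \tau) = \sum [A_n \cos(2n \tau) + B_n \sin(2n \tau)] \sin(nx)$
  From $u(x,0) = - \sin(2 x) - 2 \sin(3 x)$: $A_2=-1, A_3=-2$. From $u_{\tau}(x,0) = 0$: all $B_n = 0$.
Hence $u(x,\tau) = - \sin(2 x) \cos(4 \tau) - 2 \sin(3 x) \cos(6 \tau)$.
Transform back: $\psi(x,\tau) = e^{2\tau}u(x,\tau)$.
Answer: $\psi(x, \tau) = - e^{2 \tau} \sin(2 x) \cos(4 \tau) - 2 e^{2 \tau} \sin(3 x) \cos(6 \tau)$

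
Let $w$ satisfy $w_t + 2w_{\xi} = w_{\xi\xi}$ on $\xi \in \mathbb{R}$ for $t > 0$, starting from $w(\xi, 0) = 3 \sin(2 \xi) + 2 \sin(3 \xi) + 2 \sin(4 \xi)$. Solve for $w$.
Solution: Change to a moving frame: let $\eta = \xi - 2t$, $\sigma = t$ and write $w(\xi,t) = u(\eta,\sigma)$.
By the chain rule $w_t = u_{\sigma} - 2u_{\eta}$, $w_{\xi} = u_{\eta}$, $w_{\xi\xi} = u_{\eta\eta}$.
Then $w_t + 2w_{\xi} = u_{\sigma}$: the advection term cancels and the PDE becomes the heat equation $u_{\sigma} = u_{\eta\eta}$ on $\eta \in \mathbb{R}$.
Initial data: $u(\eta,0) = w(\eta,0) = 3 \sin(2 \eta) + 2 \sin(3 \eta) + 2 \sin(4 \eta)$.
On $\eta \in \mathbb{R}$ each mode satisfies $(\sin(n\eta))'' = -n^2 \sin(n\eta)$, so $e^{-n^2\sigma} \sin(n\eta)$ solves the heat equation; by superposition $u(\eta,\sigma) = \sum c_n e^{-n^2\sigma} \sin(n\eta)$.
Reading off the coefficients: $c_2=3, c_3=2, c_4=2$, so $u(\eta,\sigma) = 3 e^{-4 \sigma} \sin(2 \eta) + 2 e^{-9 \sigma} \sin(3 \eta) + 2 e^{-16 \sigma} \sin(4 \eta)$.
Substituting back $\eta = \xi - 2t$, $\sigma = t$: $w(\xi,t) = u(\xi - 2t, t)$.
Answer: $w(\xi, t) = 3 e^{-4 t} \sin(2 \xi - 4 t) + 2 e^{-9 t} \sin(3 \xi - 6 t) + 2 e^{-16 t} \sin(4 \xi - 8 t)$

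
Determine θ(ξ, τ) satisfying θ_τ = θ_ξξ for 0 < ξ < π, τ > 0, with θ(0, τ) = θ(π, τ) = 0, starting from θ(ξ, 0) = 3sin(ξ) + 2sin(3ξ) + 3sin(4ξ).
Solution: Using separation of variables θ = X(ξ)G(τ):
Eigenfunctions: sin(nξ), n = 1, 2, 3, ...
General solution: θ(ξ, τ) = Σ c_n sin(nξ) exp(-n² τ)
Matching θ(ξ,0) = 3sin(ξ) + 2sin(3ξ) + 3sin(4ξ) term by term: c_1=3, c_3=2, c_4=3.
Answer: θ(ξ, τ) = 3exp(-τ)sin(ξ) + 2exp(-9τ)sin(3ξ) + 3exp(-16τ)sin(4ξ)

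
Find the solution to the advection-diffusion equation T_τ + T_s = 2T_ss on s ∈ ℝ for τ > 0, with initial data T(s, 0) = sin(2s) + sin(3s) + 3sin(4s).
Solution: Moving frame: η = s - τ, σ = τ, T = u(η,σ), so T_τ = u_σ - u_η and T_ss = u_ηη.
Hence T_τ + T_s = u_σ and the PDE becomes the heat equation u_σ = 2u_ηη on η ∈ ℝ.
Initial data: u(η,0) = T(η,0) = sin(2η) + sin(3η) + 3sin(4η). Each mode sin(nη) decays as exp(-2n²σ) on ℝ, so u(η,σ) = Σ c_n exp(-2n²σ) sin(nη) with c_2=1, c_3=1, c_4=3: u(η,σ) = exp(-8σ)sin(2η) + exp(-18σ)sin(3η) + 3exp(-32σ)sin(4η).
Substituting back: T(s,τ) = u(s - τ, τ).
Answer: T(s, τ) = exp(-8τ)sin(2s - 2τ) + exp(-18τ)sin(3s - 3τ) + 3exp(-32τ)sin(4s - 4τ)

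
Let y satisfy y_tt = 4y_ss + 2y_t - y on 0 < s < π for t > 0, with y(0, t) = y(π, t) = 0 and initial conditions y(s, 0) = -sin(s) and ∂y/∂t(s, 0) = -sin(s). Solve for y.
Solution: Substitute y = exp(t)u.
Then y_t = exp(t)(u_t + u), y_tt = exp(t)(u_tt + 2u_t + u), y_ss = exp(t)u_ss; substituting and dividing by exp(t), the lower-order terms cancel: u_tt = 4u_ss (standard wave equation).
Data for u: u(s,0) = y(s,0) = -sin(s); u_t(s,0) = y_t(s,0) - y(s,0) = 0. The boundary conditions carry over: u(0,t) = u(π,t) = 0.
Separating variables: u = Σ [A_n cos(ω_n t) + B_n sin(ω_n t)] sin(ns), ω_n = 2n. From ICs: A_1=-1.
So u(s,t) = -sin(s)cos(2t), and y(s,t) = exp(t)u(s,t).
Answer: y(s, t) = -exp(t)sin(s)cos(2t)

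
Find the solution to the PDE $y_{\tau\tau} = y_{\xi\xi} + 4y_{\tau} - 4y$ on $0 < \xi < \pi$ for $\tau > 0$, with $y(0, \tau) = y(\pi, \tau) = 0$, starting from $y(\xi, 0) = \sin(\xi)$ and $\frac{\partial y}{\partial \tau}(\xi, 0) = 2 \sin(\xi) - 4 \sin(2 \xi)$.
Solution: Substitute $y = e^{2\tau}u$, i.e. $u = e^{-2\tau}y$.
By the product rule, $y_{\tau} = e^{2\tau}(u_{\tau} + 2u)$, $y_{\tau\tau} = e^{2\tau}(u_{\tau\tau} + 4u_{\tau} + 4u)$, $y_{\xi\xi} = e^{2\tau}u_{\xi\xi}$.
Substituting into the PDE and dividing by $e^{2\tau}$: $u_{\tau\tau} + 4u_{\tau} + 4u = u_{\xi\xi} + 4(u_{\tau} + 2u) - 4u$.
The lower-order terms cancel, leaving the standard wave equation $u_{\tau\tau} = u_{\xi\xi}$.
Initial data for $u$: $u(\xi,0) = y(\xi,0) = \sin(\xi)$; $u_{\tau}(\xi,0) = y_{\tau}(\xi,0) - 2y(\xi,0) = -4 \sin(2 \xi)$. The boundary conditions carry over: $u(0,\tau) = u(\pi,\tau) = 0$.
Solve for $u$:
  Using separation of variables $u = X(\xi)T(\tau)$:
  Eigenfunctions: $\sin(n\xi)$, $n = 1, 2, 3, \ldots$
  General solution: $u(\xi, \tau) = \sum [A_n \cos(n \tau) + B_n \sin(n \tau)] \sin(n\xi)$
  From $u(\xi,0) = \sin(\xi)$: $A_1=1$. From $u_{\tau}(\xi,0) = -4 \sin(2 \xi)$, using $u_{\tau}(\xi,0) = \sum \omega_n B_n \sin(n\xi)$ with $\omega_n = n$: $B_2 = (-4)/2 = -2$.
Hence $u(\xi,\tau) = \sin(\xi) \cos(\tau) - 2 \sin(2 \xi) \sin(2 \tau)$.
Transform back: $y(\xi,\tau) = e^{2\tau}u(\xi,\tau)$.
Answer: $y(\xi, \tau) = -2 e^{2 \tau} \sin(2 \tau) \sin(2 \xi) + e^{2 \tau} \sin(\xi) \cos(\tau)$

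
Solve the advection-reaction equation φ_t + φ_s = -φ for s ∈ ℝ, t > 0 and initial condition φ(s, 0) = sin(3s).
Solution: Substitute φ = exp(-t)u, i.e. u = exp(t)φ.
By the product rule, φ_t = exp(-t)(u_t - u), φ_s = exp(-t)u_s.
Substituting into the PDE and dividing by exp(-t): u_t - u + u_s = -u.
The lower-order terms cancel, leaving the standard advection equation u_t + u_s = 0.
Initial data for u: u(s,0) = φ(s,0) = sin(3s).
Solve for u:
  By method of characteristics (waves move right with speed 1):
  Along characteristics s - t = const, u is constant, so u(s,t) = f(s - t) with f = u(·, 0).
Hence u(s,t) = sin(3s - 3t).
Transform back: φ(s,t) = exp(-t)u(s,t).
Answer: φ(s, t) = exp(-t)sin(3s - 3t)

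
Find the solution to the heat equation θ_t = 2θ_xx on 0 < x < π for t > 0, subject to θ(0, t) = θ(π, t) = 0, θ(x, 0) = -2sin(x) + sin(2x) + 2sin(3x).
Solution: Using separation of variables θ = X(x)G(t):
Eigenfunctions: sin(nx), n = 1, 2, 3, ...
General solution: θ(x, t) = Σ c_n sin(nx) exp(-2n² t)
Matching θ(x,0) = -2sin(x) + sin(2x) + 2sin(3x) term by term: c_1=-2, c_2=1, c_3=2.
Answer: θ(x, t) = -2exp(-2t)sin(x) + exp(-8t)sin(2x) + 2exp(-18t)sin(3x)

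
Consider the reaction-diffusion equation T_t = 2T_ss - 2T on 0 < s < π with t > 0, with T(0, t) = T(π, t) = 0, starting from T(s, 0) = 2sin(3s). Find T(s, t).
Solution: Substitute T = exp(-2t)u, i.e. u = exp(2t)T.
By the product rule, T_t = exp(-2t)(u_t - 2u), T_ss = exp(-2t)u_ss.
Substituting into the PDE and dividing by exp(-2t): u_t - 2u = 2u_ss - 2u.
The lower-order terms cancel, leaving the standard heat equation u_t = 2u_ss.
Initial data for u: u(s,0) = T(s,0) = 2sin(3s). The boundary conditions carry over: u(0,t) = u(π,t) = 0.
Solve for u:
  Using separation of variables u = X(s)G(t):
  Eigenfunctions: sin(ns), n = 1, 2, 3, ...
  General solution: u(s, t) = Σ c_n sin(ns) exp(-2n² t)
  Matching u(s,0) = 2sin(3s) term by term: c_3=2.
Hence u(s,t) = 2exp(-18t)sin(3s).
Transform back: T(s,t) = exp(-2t)u(s,t).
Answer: T(s, t) = 2exp(-20t)sin(3s)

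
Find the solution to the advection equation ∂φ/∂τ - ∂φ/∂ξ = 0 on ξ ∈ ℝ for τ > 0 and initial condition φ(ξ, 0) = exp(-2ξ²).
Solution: By characteristics (dξ/dτ = -1), φ(ξ,τ) = f(ξ + τ) with f = φ(·, 0).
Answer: φ(ξ, τ) = exp(-2(ξ + τ)²)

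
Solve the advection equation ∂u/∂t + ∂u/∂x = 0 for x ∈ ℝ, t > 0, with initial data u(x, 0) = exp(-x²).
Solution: By characteristics (dx/dt = 1), u(x,t) = f(x - t) with f = u(·, 0).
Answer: u(x, t) = exp(-(-t + x)²)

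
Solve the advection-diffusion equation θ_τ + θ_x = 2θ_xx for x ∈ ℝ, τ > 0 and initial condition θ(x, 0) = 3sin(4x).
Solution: Change to a moving frame: let η = x - τ, σ = τ and write θ(x,τ) = u(η,σ).
By the chain rule θ_τ = u_σ - u_η, θ_x = u_η, θ_xx = u_ηη.
Then θ_τ + θ_x = u_σ: the advection term cancels and the PDE becomes the heat equation u_σ = 2u_ηη on η ∈ ℝ.
Initial data: u(η,0) = θ(η,0) = 3sin(4η).
On η ∈ ℝ each mode satisfies (sin(nη))″ = -n² sin(nη), so exp(-2n²σ) sin(nη) solves the heat equation; by superposition u(η,σ) = Σ c_n exp(-2n²σ) sin(nη).
Reading off the coefficients: c_4=3, so u(η,σ) = 3exp(-32σ)sin(4η).
Substituting back η = x - τ, σ = τ: θ(x,τ) = u(x - τ, τ).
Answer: θ(x, τ) = 3exp(-32τ)sin(4x - 4τ)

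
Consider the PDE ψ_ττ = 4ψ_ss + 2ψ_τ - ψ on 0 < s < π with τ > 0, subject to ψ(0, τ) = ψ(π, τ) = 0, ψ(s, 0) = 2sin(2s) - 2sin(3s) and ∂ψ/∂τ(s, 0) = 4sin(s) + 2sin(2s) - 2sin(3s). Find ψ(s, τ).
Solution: Substitute ψ = exp(τ)u.
Then ψ_τ = exp(τ)(u_τ + u), ψ_ττ = exp(τ)(u_ττ + 2u_τ + u), ψ_ss = exp(τ)u_ss; substituting and dividing by exp(τ), the lower-order terms cancel: u_ττ = 4u_ss (standard wave equation).
Data for u: u(s,0) = ψ(s,0) = 2sin(2s) - 2sin(3s); u_τ(s,0) = ψ_τ(s,0) - ψ(s,0) = 4sin(s). The boundary conditions carry over: u(0,τ) = u(π,τ) = 0.
Separating variables: u = Σ [A_n cos(ω_n τ) + B_n sin(ω_n τ)] sin(ns), ω_n = 2n. From ICs (B_n = velocity coefficient / ω_n): A_2=2, A_3=-2, B_1=2.
So u(s,τ) = 2sin(s)sin(2τ) + 2sin(2s)cos(4τ) - 2sin(3s)cos(6τ), and ψ(s,τ) = exp(τ)u(s,τ).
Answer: ψ(s, τ) = 2exp(τ)sin(s)sin(2τ) + 2exp(τ)sin(2s)cos(4τ) - 2exp(τ)sin(3s)cos(6τ)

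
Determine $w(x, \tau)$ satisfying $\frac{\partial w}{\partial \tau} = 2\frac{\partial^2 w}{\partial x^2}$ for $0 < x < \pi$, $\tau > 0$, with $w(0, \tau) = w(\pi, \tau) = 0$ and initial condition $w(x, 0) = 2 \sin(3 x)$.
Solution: Using separation of variables $w = X(x)T(\tau)$:
Eigenfunctions: $\sin(nx)$, $n = 1, 2, 3, \ldots$
General solution: $w(x, \tau) = \sum c_n \sin(nx) e^{-2n^2 \tau}$
Matching $w(x,0) = 2 \sin(3 x)$ term by term: $c_3=2$.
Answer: $w(x, \tau) = 2 e^{-18 \tau} \sin(3 x)$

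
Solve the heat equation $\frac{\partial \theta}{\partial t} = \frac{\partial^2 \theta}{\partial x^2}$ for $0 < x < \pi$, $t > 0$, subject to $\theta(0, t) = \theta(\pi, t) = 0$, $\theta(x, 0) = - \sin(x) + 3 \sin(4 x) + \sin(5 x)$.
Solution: Separating variables: $\theta = \sum c_n e^{-n^2t} \sin(nx)$. From $\theta(x,0) = - \sin(x) + 3 \sin(4 x) + \sin(5 x)$: $c_1=-1, c_4=3, c_5=1$.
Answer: $\theta(x, t) = - e^{-t} \sin(x) + 3 e^{-16 t} \sin(4 x) + e^{-25 t} \sin(5 x)$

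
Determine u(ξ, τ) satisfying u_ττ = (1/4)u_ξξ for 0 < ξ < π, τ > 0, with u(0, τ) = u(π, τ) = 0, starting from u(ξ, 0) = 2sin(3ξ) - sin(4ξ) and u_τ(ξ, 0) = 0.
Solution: Using separation of variables u = X(ξ)T(τ):
Eigenfunctions: sin(nξ), n = 1, 2, 3, ...
General solution: u(ξ, τ) = Σ [A_n cos(n τ/2) + B_n sin(n τ/2)] sin(nξ)
From u(ξ,0) = 2sin(3ξ) - sin(4ξ): A_3=2, A_4=-1. From u_τ(ξ,0) = 0: all B_n = 0.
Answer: u(ξ, τ) = 2sin(3ξ)cos(3τ/2) - sin(4ξ)cos(2τ)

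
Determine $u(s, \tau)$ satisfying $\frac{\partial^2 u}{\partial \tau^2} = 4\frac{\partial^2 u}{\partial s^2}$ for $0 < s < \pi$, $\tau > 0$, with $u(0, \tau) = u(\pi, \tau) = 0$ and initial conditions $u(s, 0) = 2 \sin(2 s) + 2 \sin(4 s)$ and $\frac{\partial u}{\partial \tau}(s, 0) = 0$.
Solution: Using separation of variables $u = X(s)T(\tau)$:
Eigenfunctions: $\sin(ns)$, $n = 1, 2, 3, \ldots$
General solution: $u(s, \tau) = \sum [A_n \cos(2n \tau) + B_n \sin(2n \tau)] \sin(ns)$
From $u(s,0) = 2 \sin(2 s) + 2 \sin(4 s)$: $A_2=2, A_4=2$. From $u_{\tau}(s,0) = 0$: all $B_n = 0$.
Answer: $u(s, \tau) = 2 \sin(2 s) \cos(4 \tau) + 2 \sin(4 s) \cos(8 \tau)$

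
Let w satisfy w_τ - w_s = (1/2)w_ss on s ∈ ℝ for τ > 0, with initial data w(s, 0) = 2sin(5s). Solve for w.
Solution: Change to a moving frame: let η = s + τ, σ = τ and write w(s,τ) = u(η,σ).
By the chain rule w_τ = u_σ + u_η, w_s = u_η, w_ss = u_ηη.
Then w_τ - w_s = u_σ: the advection term cancels and the PDE becomes the heat equation u_σ = (1/2)u_ηη on η ∈ ℝ.
Initial data: u(η,0) = w(η,0) = 2sin(5η).
On η ∈ ℝ each mode satisfies (sin(nη))″ = -n² sin(nη), so exp(-n²σ/2) sin(nη) solves the heat equation; by superposition u(η,σ) = Σ c_n exp(-n²σ/2) sin(nη).
Reading off the coefficients: c_5=2, so u(η,σ) = 2exp(-25σ/2)sin(5η).
Substituting back η = s + τ, σ = τ: w(s,τ) = u(s + τ, τ).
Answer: w(s, τ) = 2exp(-25τ/2)sin(5s + 5τ)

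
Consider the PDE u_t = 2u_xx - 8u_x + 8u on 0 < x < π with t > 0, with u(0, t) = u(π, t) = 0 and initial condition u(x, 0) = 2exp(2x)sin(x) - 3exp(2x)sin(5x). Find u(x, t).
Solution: Substitute u = exp(2x)w, i.e. w = exp(-2x)u.
By the product rule, u_x = exp(2x)(w_x + 2w), u_xx = exp(2x)(w_xx + 4w_x + 4w), u_t = exp(2x)w_t.
Substituting into the PDE and dividing by exp(2x): w_t = 2(w_xx + 4w_x + 4w) - 8(w_x + 2w) + 8w.
The lower-order terms cancel, leaving the standard heat equation w_t = 2w_xx.
Initial data for w: w(x,0) = exp(-2x)u(x,0) = 2sin(x) - 3sin(5x). The boundary conditions carry over: w(0,t) = w(π,t) = 0.
Solve for w:
  Using separation of variables w = X(x)T(t):
  Eigenfunctions: sin(nx), n = 1, 2, 3, ...
  General solution: w(x, t) = Σ c_n sin(nx) exp(-2n² t)
  Matching w(x,0) = 2sin(x) - 3sin(5x) term by term: c_1=2, c_5=-3.
Hence w(x,t) = 2exp(-2t)sin(x) - 3exp(-50t)sin(5x).
Transform back: u(x,t) = exp(2x)w(x,t).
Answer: u(x, t) = 2exp(-2t)exp(2x)sin(x) - 3exp(-50t)exp(2x)sin(5x)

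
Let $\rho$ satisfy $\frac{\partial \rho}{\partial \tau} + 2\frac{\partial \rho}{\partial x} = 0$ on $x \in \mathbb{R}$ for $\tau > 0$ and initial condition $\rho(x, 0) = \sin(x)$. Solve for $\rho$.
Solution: By characteristics ($dx/d\tau = 2$), $\rho(x,\tau) = f(x - 2\tau)$ with $f = \rho( \cdot , 0)$.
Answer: $\rho(x, \tau) = - \sin(2 \tau - x)$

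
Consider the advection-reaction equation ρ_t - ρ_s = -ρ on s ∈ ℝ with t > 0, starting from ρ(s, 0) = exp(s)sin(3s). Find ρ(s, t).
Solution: Substitute ρ = exp(s)u.
Then ρ_s = exp(s)(u_s + u), ρ_t = exp(s)u_t; substituting and dividing by exp(s), the lower-order terms cancel: u_t - u_s = 0 (standard advection equation).
Data for u: u(s,0) = exp(-s)ρ(s,0) = sin(3s).
By characteristics (ds/dt = -1), u(s,t) = f(s + t) with f = u(·, 0).
So u(s,t) = sin(3s + 3t), and ρ(s,t) = exp(s)u(s,t).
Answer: ρ(s, t) = exp(s)sin(3s + 3t)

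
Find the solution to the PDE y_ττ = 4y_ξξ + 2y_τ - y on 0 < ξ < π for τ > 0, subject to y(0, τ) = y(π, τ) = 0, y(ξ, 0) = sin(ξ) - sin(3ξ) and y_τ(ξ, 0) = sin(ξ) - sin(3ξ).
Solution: Substitute y = exp(τ)u.
Then y_τ = exp(τ)(u_τ + u), y_ττ = exp(τ)(u_ττ + 2u_τ + u), y_ξξ = exp(τ)u_ξξ; substituting and dividing by exp(τ), the lower-order terms cancel: u_ττ = 4u_ξξ (standard wave equation).
Data for u: u(ξ,0) = y(ξ,0) = sin(ξ) - sin(3ξ); u_τ(ξ,0) = y_τ(ξ,0) - y(ξ,0) = 0. The boundary conditions carry over: u(0,τ) = u(π,τ) = 0.
Separating variables: u = Σ [A_n cos(ω_n τ) + B_n sin(ω_n τ)] sin(nξ), ω_n = 2n. From ICs: A_1=1, A_3=-1.
So u(ξ,τ) = sin(ξ)cos(2τ) - sin(3ξ)cos(6τ), and y(ξ,τ) = exp(τ)u(ξ,τ).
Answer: y(ξ, τ) = exp(τ)sin(ξ)cos(2τ) - exp(τ)sin(3ξ)cos(6τ)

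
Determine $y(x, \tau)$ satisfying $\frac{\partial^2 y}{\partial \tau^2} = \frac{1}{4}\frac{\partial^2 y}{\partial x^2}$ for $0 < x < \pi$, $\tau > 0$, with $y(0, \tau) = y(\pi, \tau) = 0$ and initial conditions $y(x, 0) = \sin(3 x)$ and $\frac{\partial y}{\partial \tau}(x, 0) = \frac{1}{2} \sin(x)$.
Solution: Using separation of variables $y = X(x)T(\tau)$:
Eigenfunctions: $\sin(nx)$, $n = 1, 2, 3, \ldots$
General solution: $y(x, \tau) = \sum [A_n \cos(n \tau/2) + B_n \sin(n \tau/2)] \sin(nx)$
From $y(x,0) = \sin(3 x)$: $A_3=1$. From $y_{\tau}(x,0) = \frac{1}{2} \sin(x)$, using $y_{\tau}(x,0) = \sum \omega_n B_n \sin(nx)$ with $\omega_n = n/2$: $B_1 = (1/2)/(1/2) = 1$.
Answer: $y(x, \tau) = \sin(\tau/2) \sin(x) + \sin(3 x) \cos(3 \tau/2)$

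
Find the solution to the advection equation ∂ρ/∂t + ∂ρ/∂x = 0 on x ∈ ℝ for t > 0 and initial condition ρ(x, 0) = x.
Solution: By method of characteristics (waves move right with speed 1):
Along characteristics x - t = const, ρ is constant, so ρ(x,t) = f(x - t) with f = ρ(·, 0).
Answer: ρ(x, t) = -t + x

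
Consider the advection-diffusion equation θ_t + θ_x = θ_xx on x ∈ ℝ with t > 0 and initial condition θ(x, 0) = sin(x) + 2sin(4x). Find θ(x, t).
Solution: Moving frame: η = x - t, σ = t, θ = u(η,σ), so θ_t = u_σ - u_η and θ_xx = u_ηη.
Hence θ_t + θ_x = u_σ and the PDE becomes the heat equation u_σ = u_ηη on η ∈ ℝ.
Initial data: u(η,0) = θ(η,0) = sin(η) + 2sin(4η). Each mode sin(nη) decays as exp(-n²σ) on ℝ, so u(η,σ) = Σ c_n exp(-n²σ) sin(nη) with c_1=1, c_4=2: u(η,σ) = exp(-σ)sin(η) + 2exp(-16σ)sin(4η).
Substituting back: θ(x,t) = u(x - t, t).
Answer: θ(x, t) = -exp(-t)sin(t - x) - 2exp(-16t)sin(4t - 4x)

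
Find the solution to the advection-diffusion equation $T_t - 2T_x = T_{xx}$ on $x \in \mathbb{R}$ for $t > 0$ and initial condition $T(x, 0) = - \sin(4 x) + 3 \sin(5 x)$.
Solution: Moving frame: $\eta = x + 2t$, $\sigma = t$, $T = u(\eta,\sigma)$, so $T_t = u_{\sigma} + 2u_{\eta}$ and $T_{xx} = u_{\eta\eta}$.
Hence $T_t - 2T_x = u_{\sigma}$ and the PDE becomes the heat equation $u_{\sigma} = u_{\eta\eta}$ on $\eta \in \mathbb{R}$.
Initial data: $u(\eta,0) = T(\eta,0) = - \sin(4 \eta) + 3 \sin(5 \eta)$. Each mode $\sin(n\eta)$ decays as $e^{-n^2\sigma}$ on $\mathbb{R}$, so $u(\eta,\sigma) = \sum c_n e^{-n^2\sigma} \sin(n\eta)$ with $c_4=-1, c_5=3$: $u(\eta,\sigma) = - e^{-16 \sigma} \sin(4 \eta) + 3 e^{-25 \sigma} \sin(5 \eta)$.
Substituting back: $T(x,t) = u(x + 2t, t)$.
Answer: $T(x, t) = - e^{-16 t} \sin(8 t + 4 x) + 3 e^{-25 t} \sin(10 t + 5 x)$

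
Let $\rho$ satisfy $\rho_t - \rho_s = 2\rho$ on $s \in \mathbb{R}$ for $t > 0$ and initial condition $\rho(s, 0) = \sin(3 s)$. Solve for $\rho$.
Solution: Substitute $\rho = e^{2t}u$, i.e. $u = e^{-2t}\rho$.
By the product rule, $\rho_t = e^{2t}(u_t + 2u)$, $\rho_s = e^{2t}u_s$.
Substituting into the PDE and dividing by $e^{2t}$: $u_t + 2u - u_s = 2u$.
The lower-order terms cancel, leaving the standard advection equation $u_t - u_s = 0$.
Initial data for $u$: $u(s,0) = \rho(s,0) = \sin(3 s)$.
Solve for $u$:
  By method of characteristics (waves move left with speed 1):
  Along characteristics $s + t =$ const, $u$ is constant, so $u(s,t) = f(s + t)$ with $f = u( \cdot , 0)$.
Hence $u(s,t) = \sin(3 s + 3 t)$.
Transform back: $\rho(s,t) = e^{2t}u(s,t)$.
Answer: $\rho(s, t) = e^{2 t} \sin(3 s + 3 t)$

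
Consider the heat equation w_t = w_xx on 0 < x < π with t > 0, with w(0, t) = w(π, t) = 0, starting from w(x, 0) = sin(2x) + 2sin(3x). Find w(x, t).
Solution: Separating variables: w = Σ c_n exp(-n²t) sin(nx). From w(x,0) = sin(2x) + 2sin(3x): c_2=1, c_3=2.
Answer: w(x, t) = exp(-4t)sin(2x) + 2exp(-9t)sin(3x)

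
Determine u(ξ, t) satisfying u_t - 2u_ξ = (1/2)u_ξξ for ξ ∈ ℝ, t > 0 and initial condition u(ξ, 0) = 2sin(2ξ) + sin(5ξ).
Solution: Change to a moving frame: let η = ξ + 2t, σ = t and write u(ξ,t) = w(η,σ).
By the chain rule u_t = w_σ + 2w_η, u_ξ = w_η, u_ξξ = w_ηη.
Then u_t - 2u_ξ = w_σ: the advection term cancels and the PDE becomes the heat equation w_σ = (1/2)w_ηη on η ∈ ℝ.
Initial data: w(η,0) = u(η,0) = 2sin(2η) + sin(5η).
On η ∈ ℝ each mode satisfies (sin(nη))″ = -n² sin(nη), so exp(-n²σ/2) sin(nη) solves the heat equation; by superposition w(η,σ) = Σ c_n exp(-n²σ/2) sin(nη).
Reading off the coefficients: c_2=2, c_5=1, so w(η,σ) = 2exp(-2σ)sin(2η) + exp(-25σ/2)sin(5η).
Substituting back η = ξ + 2t, σ = t: u(ξ,t) = w(ξ + 2t, t).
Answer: u(ξ, t) = 2exp(-2t)sin(4t + 2ξ) + exp(-25t/2)sin(10t + 5ξ)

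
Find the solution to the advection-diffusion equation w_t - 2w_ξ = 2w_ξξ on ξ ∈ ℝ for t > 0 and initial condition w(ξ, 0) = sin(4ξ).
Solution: Change to a moving frame: let η = ξ + 2t, σ = t and write w(ξ,t) = u(η,σ).
By the chain rule w_t = u_σ + 2u_η, w_ξ = u_η, w_ξξ = u_ηη.
Then w_t - 2w_ξ = u_σ: the advection term cancels and the PDE becomes the heat equation u_σ = 2u_ηη on η ∈ ℝ.
Initial data: u(η,0) = w(η,0) = sin(4η).
On η ∈ ℝ each mode satisfies (sin(nη))″ = -n² sin(nη), so exp(-2n²σ) sin(nη) solves the heat equation; by superposition u(η,σ) = Σ c_n exp(-2n²σ) sin(nη).
Reading off the coefficients: c_4=1, so u(η,σ) = exp(-32σ)sin(4η).
Substituting back η = ξ + 2t, σ = t: w(ξ,t) = u(ξ + 2t, t).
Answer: w(ξ, t) = exp(-32t)sin(8t + 4ξ)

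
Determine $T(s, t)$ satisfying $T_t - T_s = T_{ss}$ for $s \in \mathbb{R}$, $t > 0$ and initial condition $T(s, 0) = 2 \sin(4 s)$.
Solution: Moving frame: $\eta = s + t$, $\sigma = t$, $T = u(\eta,\sigma)$, so $T_t = u_{\sigma} + u_{\eta}$ and $T_{ss} = u_{\eta\eta}$.
Hence $T_t - T_s = u_{\sigma}$ and the PDE becomes the heat equation $u_{\sigma} = u_{\eta\eta}$ on $\eta \in \mathbb{R}$.
Initial data: $u(\eta,0) = T(\eta,0) = 2 \sin(4 \eta)$. Each mode $\sin(n\eta)$ decays as $e^{-n^2\sigma}$ on $\mathbb{R}$, so $u(\eta,\sigma) = \sum c_n e^{-n^2\sigma} \sin(n\eta)$ with $c_4=2$: $u(\eta,\sigma) = 2 e^{-16 \sigma} \sin(4 \eta)$.
Substituting back: $T(s,t) = u(s + t, t)$.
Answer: $T(s, t) = 2 e^{-16 t} \sin(4 s + 4 t)$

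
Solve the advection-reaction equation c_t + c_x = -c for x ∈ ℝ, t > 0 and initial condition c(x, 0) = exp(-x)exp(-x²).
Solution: Substitute c = exp(-x)u.
Then c_x = exp(-x)(u_x - u), c_t = exp(-x)u_t; substituting and dividing by exp(-x), the lower-order terms cancel: u_t + u_x = 0 (standard advection equation).
Data for u: u(x,0) = exp(x)c(x,0) = exp(-x²).
By characteristics (dx/dt = 1), u(x,t) = f(x - t) with f = u(·, 0).
So u(x,t) = exp(-(-t + x)²), and c(x,t) = exp(-x)u(x,t).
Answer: c(x, t) = exp(-x)exp(-(-t + x)²)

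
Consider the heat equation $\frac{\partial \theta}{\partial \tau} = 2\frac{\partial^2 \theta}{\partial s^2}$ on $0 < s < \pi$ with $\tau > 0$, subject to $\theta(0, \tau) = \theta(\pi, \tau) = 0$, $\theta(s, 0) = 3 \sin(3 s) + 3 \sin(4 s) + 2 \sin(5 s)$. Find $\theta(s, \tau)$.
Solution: Separating variables: $\theta = \sum c_n e^{-2n^2\tau} \sin(ns)$. From $\theta(s,0) = 3 \sin(3 s) + 3 \sin(4 s) + 2 \sin(5 s)$: $c_3=3, c_4=3, c_5=2$.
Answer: $\theta(s, \tau) = 3 e^{-18 \tau} \sin(3 s) + 3 e^{-32 \tau} \sin(4 s) + 2 e^{-50 \tau} \sin(5 s)$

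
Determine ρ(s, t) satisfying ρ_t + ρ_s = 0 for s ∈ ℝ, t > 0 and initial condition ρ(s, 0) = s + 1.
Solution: By characteristics (ds/dt = 1), ρ(s,t) = f(s - t) with f = ρ(·, 0).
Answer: ρ(s, t) = s - t + 1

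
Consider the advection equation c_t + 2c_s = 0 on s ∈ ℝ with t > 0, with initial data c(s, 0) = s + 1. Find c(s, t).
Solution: By method of characteristics (waves move right with speed 2):
Along characteristics s - 2t = const, c is constant, so c(s,t) = f(s - 2t) with f = c(·, 0).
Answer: c(s, t) = s - 2t + 1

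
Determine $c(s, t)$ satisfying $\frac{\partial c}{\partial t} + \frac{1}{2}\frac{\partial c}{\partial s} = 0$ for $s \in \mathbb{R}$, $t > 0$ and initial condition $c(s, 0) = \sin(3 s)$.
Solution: By method of characteristics (waves move right with speed 1/2):
Along characteristics $s - \frac{1}{2}t =$ const, $c$ is constant, so $c(s,t) = f(s - \frac{1}{2}t)$ with $f = c( \cdot , 0)$.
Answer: $c(s, t) = \sin(3 s - 3 t/2)$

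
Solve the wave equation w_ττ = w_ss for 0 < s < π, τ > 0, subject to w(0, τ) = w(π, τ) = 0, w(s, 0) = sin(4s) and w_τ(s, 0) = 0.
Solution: Separating variables: w = Σ [A_n cos(ω_n τ) + B_n sin(ω_n τ)] sin(ns), ω_n = n. From ICs: A_4=1.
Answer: w(s, τ) = sin(4s)cos(4τ)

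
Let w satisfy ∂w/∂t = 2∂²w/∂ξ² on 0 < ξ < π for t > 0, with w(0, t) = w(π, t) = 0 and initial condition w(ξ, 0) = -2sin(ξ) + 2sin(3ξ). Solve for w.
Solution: Using separation of variables w = X(ξ)T(t):
Eigenfunctions: sin(nξ), n = 1, 2, 3, ...
General solution: w(ξ, t) = Σ c_n sin(nξ) exp(-2n² t)
Matching w(ξ,0) = -2sin(ξ) + 2sin(3ξ) term by term: c_1=-2, c_3=2.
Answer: w(ξ, t) = -2exp(-2t)sin(ξ) + 2exp(-18t)sin(3ξ)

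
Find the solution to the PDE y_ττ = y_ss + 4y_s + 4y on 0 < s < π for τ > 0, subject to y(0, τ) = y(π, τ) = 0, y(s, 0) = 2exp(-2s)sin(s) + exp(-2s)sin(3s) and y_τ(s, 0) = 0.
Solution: Substitute y = exp(-2s)u.
Then y_s = exp(-2s)(u_s - 2u), y_ss = exp(-2s)(u_ss - 4u_s + 4u), y_ττ = exp(-2s)u_ττ; substituting and dividing by exp(-2s), the lower-order terms cancel: u_ττ = u_ss (standard wave equation).
Data for u: u(s,0) = exp(2s)y(s,0) = 2sin(s) + sin(3s); u_τ(s,0) = exp(2s)y_τ(s,0) = 0. The boundary conditions carry over: u(0,τ) = u(π,τ) = 0.
Separating variables: u = Σ [A_n cos(ω_n τ) + B_n sin(ω_n τ)] sin(ns), ω_n = n. From ICs: A_1=2, A_3=1.
So u(s,τ) = 2sin(s)cos(τ) + sin(3s)cos(3τ), and y(s,τ) = exp(-2s)u(s,τ).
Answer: y(s, τ) = 2exp(-2s)sin(s)cos(τ) + exp(-2s)sin(3s)cos(3τ)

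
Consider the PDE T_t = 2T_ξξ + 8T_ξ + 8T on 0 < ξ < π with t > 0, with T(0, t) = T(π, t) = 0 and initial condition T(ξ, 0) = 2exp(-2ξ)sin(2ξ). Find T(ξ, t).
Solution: Substitute T = exp(-2ξ)u.
Then T_ξ = exp(-2ξ)(u_ξ - 2u), T_ξξ = exp(-2ξ)(u_ξξ - 4u_ξ + 4u), T_t = exp(-2ξ)u_t; substituting and dividing by exp(-2ξ), the lower-order terms cancel: u_t = 2u_ξξ (standard heat equation).
Data for u: u(ξ,0) = exp(2ξ)T(ξ,0) = 2sin(2ξ). The boundary conditions carry over: u(0,t) = u(π,t) = 0.
Separating variables: u = Σ c_n exp(-2n²t) sin(nξ). From u(ξ,0) = 2sin(2ξ): c_2=2.
So u(ξ,t) = 2exp(-8t)sin(2ξ), and T(ξ,t) = exp(-2ξ)u(ξ,t).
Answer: T(ξ, t) = 2exp(-8t)exp(-2ξ)sin(2ξ)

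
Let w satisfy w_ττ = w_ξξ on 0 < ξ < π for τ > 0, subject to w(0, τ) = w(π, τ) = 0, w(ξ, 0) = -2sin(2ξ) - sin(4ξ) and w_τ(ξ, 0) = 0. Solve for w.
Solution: Separating variables: w = Σ [A_n cos(ω_n τ) + B_n sin(ω_n τ)] sin(nξ), ω_n = n. From ICs: A_2=-2, A_4=-1.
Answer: w(ξ, τ) = -2sin(2ξ)cos(2τ) - sin(4ξ)cos(4τ)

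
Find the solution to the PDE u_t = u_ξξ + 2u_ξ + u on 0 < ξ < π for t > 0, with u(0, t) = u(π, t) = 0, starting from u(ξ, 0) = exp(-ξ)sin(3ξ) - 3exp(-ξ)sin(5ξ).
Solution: Substitute u = exp(-ξ)w, i.e. w = exp(ξ)u.
By the product rule, u_ξ = exp(-ξ)(w_ξ - w), u_ξξ = exp(-ξ)(w_ξξ - 2w_ξ + w), u_t = exp(-ξ)w_t.
Substituting into the PDE and dividing by exp(-ξ): w_t = (w_ξξ - 2w_ξ + w) + 2(w_ξ - w) + w.
The lower-order terms cancel, leaving the standard heat equation w_t = w_ξξ.
Initial data for w: w(ξ,0) = exp(ξ)u(ξ,0) = sin(3ξ) - 3sin(5ξ). The boundary conditions carry over: w(0,t) = w(π,t) = 0.
Solve for w:
  Using separation of variables w = X(ξ)T(t):
  Eigenfunctions: sin(nξ), n = 1, 2, 3, ...
  General solution: w(ξ, t) = Σ c_n sin(nξ) exp(-n² t)
  Matching w(ξ,0) = sin(3ξ) - 3sin(5ξ) term by term: c_3=1, c_5=-3.
Hence w(ξ,t) = exp(-9t)sin(3ξ) - 3exp(-25t)sin(5ξ).
Transform back: u(ξ,t) = exp(-ξ)w(ξ,t).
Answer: u(ξ, t) = exp(-9t)exp(-ξ)sin(3ξ) - 3exp(-25t)exp(-ξ)sin(5ξ)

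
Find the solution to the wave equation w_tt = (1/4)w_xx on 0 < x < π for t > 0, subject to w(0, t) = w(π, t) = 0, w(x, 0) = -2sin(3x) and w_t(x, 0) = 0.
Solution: Separating variables: w = Σ [A_n cos(ω_n t) + B_n sin(ω_n t)] sin(nx), ω_n = n/2. From ICs: A_3=-2.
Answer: w(x, t) = -2sin(3x)cos(3t/2)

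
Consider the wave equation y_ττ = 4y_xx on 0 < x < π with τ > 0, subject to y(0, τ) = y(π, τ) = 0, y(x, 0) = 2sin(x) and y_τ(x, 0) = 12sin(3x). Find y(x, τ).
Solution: Using separation of variables y = X(x)T(τ):
Eigenfunctions: sin(nx), n = 1, 2, 3, ...
General solution: y(x, τ) = Σ [A_n cos(2n τ) + B_n sin(2n τ)] sin(nx)
From y(x,0) = 2sin(x): A_1=2. From y_τ(x,0) = 12sin(3x), using y_τ(x,0) = Σ ω_n B_n sin(nx) with ω_n = 2n: B_3 = 12/6 = 2.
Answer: y(x, τ) = 2sin(x)cos(2τ) + 2sin(3x)sin(6τ)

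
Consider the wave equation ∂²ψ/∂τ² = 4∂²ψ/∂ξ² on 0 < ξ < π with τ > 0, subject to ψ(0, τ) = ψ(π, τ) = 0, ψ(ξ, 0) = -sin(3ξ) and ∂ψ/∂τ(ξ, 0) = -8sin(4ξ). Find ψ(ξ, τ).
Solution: Separating variables: ψ = Σ [A_n cos(ω_n τ) + B_n sin(ω_n τ)] sin(nξ), ω_n = 2n. From ICs (B_n = velocity coefficient / ω_n): A_3=-1, B_4=-1.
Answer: ψ(ξ, τ) = -sin(3ξ)cos(6τ) - sin(4ξ)sin(8τ)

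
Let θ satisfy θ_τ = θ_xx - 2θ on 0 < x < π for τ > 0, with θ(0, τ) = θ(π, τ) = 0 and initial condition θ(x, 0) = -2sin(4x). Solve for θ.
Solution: Substitute θ = exp(-2τ)u, i.e. u = exp(2τ)θ.
By the product rule, θ_τ = exp(-2τ)(u_τ - 2u), θ_xx = exp(-2τ)u_xx.
Substituting into the PDE and dividing by exp(-2τ): u_τ - 2u = u_xx - 2u.
The lower-order terms cancel, leaving the standard heat equation u_τ = u_xx.
Initial data for u: u(x,0) = θ(x,0) = -2sin(4x). The boundary conditions carry over: u(0,τ) = u(π,τ) = 0.
Solve for u:
  Using separation of variables u = X(x)G(τ):
  Eigenfunctions: sin(nx), n = 1, 2, 3, ...
  General solution: u(x, τ) = Σ c_n sin(nx) exp(-n² τ)
  Matching u(x,0) = -2sin(4x) term by term: c_4=-2.
Hence u(x,τ) = -2exp(-16τ)sin(4x).
Transform back: θ(x,τ) = exp(-2τ)u(x,τ).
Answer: θ(x, τ) = -2exp(-18τ)sin(4x)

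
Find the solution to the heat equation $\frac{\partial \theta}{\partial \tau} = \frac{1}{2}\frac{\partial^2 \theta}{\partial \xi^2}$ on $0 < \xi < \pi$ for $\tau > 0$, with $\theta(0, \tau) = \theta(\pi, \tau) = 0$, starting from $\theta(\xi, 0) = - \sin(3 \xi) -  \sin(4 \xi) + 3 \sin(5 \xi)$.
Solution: Using separation of variables $\theta = X(\xi)G(\tau)$:
Eigenfunctions: $\sin(n\xi)$, $n = 1, 2, 3, \ldots$
General solution: $\theta(\xi, \tau) = \sum c_n \sin(n\xi) e^{-n^2 \tau/2}$
Matching $\theta(\xi,0) = - \sin(3 \xi) - \sin(4 \xi) + 3 \sin(5 \xi)$ term by term: $c_3=-1, c_4=-1, c_5=3$.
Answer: $\theta(\xi, \tau) = - e^{-8 \tau} \sin(4 \xi) -  e^{-9 \tau/2} \sin(3 \xi) + 3 e^{-25 \tau/2} \sin(5 \xi)$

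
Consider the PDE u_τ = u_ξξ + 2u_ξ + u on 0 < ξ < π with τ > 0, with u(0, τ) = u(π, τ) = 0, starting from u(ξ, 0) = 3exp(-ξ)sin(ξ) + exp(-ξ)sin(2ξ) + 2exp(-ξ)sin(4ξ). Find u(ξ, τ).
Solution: Substitute u = exp(-ξ)w, i.e. w = exp(ξ)u.
By the product rule, u_ξ = exp(-ξ)(w_ξ - w), u_ξξ = exp(-ξ)(w_ξξ - 2w_ξ + w), u_τ = exp(-ξ)w_τ.
Substituting into the PDE and dividing by exp(-ξ): w_τ = (w_ξξ - 2w_ξ + w) + 2(w_ξ - w) + w.
The lower-order terms cancel, leaving the standard heat equation w_τ = w_ξξ.
Initial data for w: w(ξ,0) = exp(ξ)u(ξ,0) = 3sin(ξ) + sin(2ξ) + 2sin(4ξ). The boundary conditions carry over: w(0,τ) = w(π,τ) = 0.
Solve for w:
  Using separation of variables w = X(ξ)T(τ):
  Eigenfunctions: sin(nξ), n = 1, 2, 3, ...
  General solution: w(ξ, τ) = Σ c_n sin(nξ) exp(-n² τ)
  Matching w(ξ,0) = 3sin(ξ) + sin(2ξ) + 2sin(4ξ) term by term: c_1=3, c_2=1, c_4=2.
Hence w(ξ,τ) = 3exp(-τ)sin(ξ) + exp(-4τ)sin(2ξ) + 2exp(-16τ)sin(4ξ).
Transform back: u(ξ,τ) = exp(-ξ)w(ξ,τ).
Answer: u(ξ, τ) = 3exp(-ξ)exp(-τ)sin(ξ) + exp(-ξ)exp(-4τ)sin(2ξ) + 2exp(-ξ)exp(-16τ)sin(4ξ)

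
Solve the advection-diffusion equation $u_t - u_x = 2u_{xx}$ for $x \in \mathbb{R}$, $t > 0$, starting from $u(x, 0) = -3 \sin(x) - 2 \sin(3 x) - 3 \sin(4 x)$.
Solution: Moving frame: $\eta = x + t$, $\sigma = t$, $u = w(\eta,\sigma)$, so $u_t = w_{\sigma} + w_{\eta}$ and $u_{xx} = w_{\eta\eta}$.
Hence $u_t - u_x = w_{\sigma}$ and the PDE becomes the heat equation $w_{\sigma} = 2w_{\eta\eta}$ on $\eta \in \mathbb{R}$.
Initial data: $w(\eta,0) = u(\eta,0) = -3 \sin(\eta) - 2 \sin(3 \eta) - 3 \sin(4 \eta)$. Each mode $\sin(n\eta)$ decays as $e^{-2n^2\sigma}$ on $\mathbb{R}$, so $w(\eta,\sigma) = \sum c_n e^{-2n^2\sigma} \sin(n\eta)$ with $c_1=-3, c_3=-2, c_4=-3$: $w(\eta,\sigma) = -3 e^{-2 \sigma} \sin(\eta) - 2 e^{-18 \sigma} \sin(3 \eta) - 3 e^{-32 \sigma} \sin(4 \eta)$.
Substituting back: $u(x,t) = w(x + t, t)$.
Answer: $u(x, t) = -3 e^{-2 t} \sin(t + x) - 2 e^{-18 t} \sin(3 t + 3 x) - 3 e^{-32 t} \sin(4 t + 4 x)$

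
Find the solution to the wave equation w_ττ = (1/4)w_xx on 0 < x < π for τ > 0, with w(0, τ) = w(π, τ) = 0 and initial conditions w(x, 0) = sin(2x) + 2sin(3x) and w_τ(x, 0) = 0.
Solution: Separating variables: w = Σ [A_n cos(ω_n τ) + B_n sin(ω_n τ)] sin(nx), ω_n = n/2. From ICs: A_2=1, A_3=2.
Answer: w(x, τ) = sin(2x)cos(τ) + 2sin(3x)cos(3τ/2)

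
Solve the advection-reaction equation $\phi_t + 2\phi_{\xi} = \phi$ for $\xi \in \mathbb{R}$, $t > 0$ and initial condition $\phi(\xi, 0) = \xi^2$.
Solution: Substitute $\phi = e^{t}u$.
Then $\phi_t = e^{t}(u_t + u)$, $\phi_{\xi} = e^{t}u_{\xi}$; substituting and dividing by $e^{t}$, the lower-order terms cancel: $u_t + 2u_{\xi} = 0$ (standard advection equation).
Data for $u$: $u(\xi,0) = \phi(\xi,0) = \xi^2$.
By characteristics ($d\xi/dt = 2$), $u(\xi,t) = f(\xi - 2t)$ with $f = u( \cdot , 0)$.
So $u(\xi,t) = 4 t^2 - 4 t \xi + \xi^2$, and $\phi(\xi,t) = e^{t}u(\xi,t)$.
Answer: $\phi(\xi, t) = \xi^2 e^{t} - 4 \xi t e^{t} + 4 t^2 e^{t}$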